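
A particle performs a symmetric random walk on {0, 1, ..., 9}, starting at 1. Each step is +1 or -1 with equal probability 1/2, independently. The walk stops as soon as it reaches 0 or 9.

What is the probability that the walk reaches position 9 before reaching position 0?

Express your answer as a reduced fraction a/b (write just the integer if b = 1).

Symmetric walk (p = 1/2): the harmonic-function argument gives P(hit 9 before 0 | start at 1) = a/N.
P = 1/9 = 1/9

Answer: 1/9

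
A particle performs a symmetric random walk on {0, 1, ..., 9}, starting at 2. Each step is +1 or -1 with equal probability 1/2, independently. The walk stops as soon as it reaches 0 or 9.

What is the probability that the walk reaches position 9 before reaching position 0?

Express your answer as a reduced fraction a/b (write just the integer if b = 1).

Symmetric walk (p = 1/2): the harmonic-function argument gives P(hit 9 before 0 | start at 2) = a/N.
P = 2/9 = 2/9

Answer: 2/9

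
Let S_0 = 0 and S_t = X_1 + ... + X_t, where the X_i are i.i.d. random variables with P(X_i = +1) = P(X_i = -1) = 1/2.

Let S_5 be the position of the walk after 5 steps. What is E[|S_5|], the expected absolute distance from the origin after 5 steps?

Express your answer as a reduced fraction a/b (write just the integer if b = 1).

Answer: 15/8

Derivation:
S_5 takes values m ≡ 1 (mod 2) with |m| ≤ 5; P(S_5=m) = C(5,(5+m)/2)/2^5.
Total paths: 2^5 = 32
Distribution: P(S=-5)=1/32, P(S=-3)=5/32, P(S=-1)=10/32, P(S=1)=10/32, P(S=3)=5/32, P(S=5)=1/32
E[|S_5|] = Σ_m |m|·P(S_5=m) = 60/32 = 15/8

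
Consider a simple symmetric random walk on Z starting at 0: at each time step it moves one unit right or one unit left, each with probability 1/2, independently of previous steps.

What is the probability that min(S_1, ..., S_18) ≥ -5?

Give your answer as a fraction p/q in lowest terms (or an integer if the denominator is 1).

Let f(t,s) = #length-t paths at position s with S_1..S_t all ≥ -5.
f(t,s) = f(t-1,s-1) + f(t-1,s+1) for s ≥ -5; f(t,s) = 0 for s < -5.
t=0: f(0,0)=1
t=1: f(1,-1)=1 f(1,1)=1
t=2: f(2,-2)=1 f(2,0)=2 f(2,2)=1
t=3: f(3,-3)=1 f(3,-1)=3 f(3,1)=3 f(3,3)=1
t=4: f(4,-4)=1 f(4,-2)=4 f(4,0)=6 f(4,2)=4 f(4,4)=1
t=5: f(5,-5)=1 f(5,-3)=5 f(5,-1)=10 f(5,1)=10 f(5,3)=5 f(5,5)=1
t=6: f(6,-4)=6 f(6,-2)=15 f(6,0)=20 f(6,2)=15 f(6,4)=6 f(6,6)=1
t=7: f(7,-5)=6 f(7,-3)=21 f(7,-1)=35 f(7,1)=35 f(7,3)=21 f(7,5)=7 f(7,7)=1
t=8: f(8,-4)=27 f(8,-2)=56 f(8,0)=70 f(8,2)=56 f(8,4)=28 f(8,6)=8 f(8,8)=1
t=9: f(9,-5)=27 f(9,-3)=83 f(9,-1)=126 f(9,1)=126 f(9,3)=84 f(9,5)=36 f(9,7)=9 f(9,9)=1
t=10: f(10,-4)=110 f(10,-2)=209 f(10,0)=252 f(10,2)=210 f(10,4)=120 f(10,6)=45 f(10,8)=10 f(10,10)=1
t=11: f(11,-5)=110 f(11,-3)=319 f(11,-1)=461 f(11,1)=462 f(11,3)=330 f(11,5)=165 f(11,7)=55 f(11,9)=11 f(11,11)=1
t=12: f(12,-4)=429 f(12,-2)=780 f(12,0)=923 f(12,2)=792 f(12,4)=495 f(12,6)=220 f(12,8)=66 f(12,10)=12 f(12,12)=1
t=13: f(13,-5)=429 f(13,-3)=1209 f(13,-1)=1703 f(13,1)=1715 f(13,3)=1287 f(13,5)=715 f(13,7)=286 f(13,9)=78 f(13,11)=13 f(13,13)=1
t=14: f(14,-4)=1638 f(14,-2)=2912 f(14,0)=3418 f(14,2)=3002 f(14,4)=2002 f(14,6)=1001 f(14,8)=364 f(14,10)=91 f(14,12)=14 f(14,14)=1
t=15: f(15,-5)=1638 f(15,-3)=4550 f(15,-1)=6330 f(15,1)=6420 f(15,3)=5004 f(15,5)=3003 f(15,7)=1365 f(15,9)=455 f(15,11)=105 f(15,13)=15 f(15,15)=1
t=16: f(16,-4)=6188 f(16,-2)=10880 f(16,0)=12750 f(16,2)=11424 f(16,4)=8007 f(16,6)=4368 f(16,8)=1820 f(16,10)=560 f(16,12)=120 f(16,14)=16 f(16,16)=1
t=17: f(17,-5)=6188 f(17,-3)=17068 f(17,-1)=23630 f(17,1)=24174 f(17,3)=19431 f(17,5)=12375 f(17,7)=6188 f(17,9)=2380 f(17,11)=680 f(17,13)=136 f(17,15)=17 f(17,17)=1
t=18: f(18,-4)=23256 f(18,-2)=40698 f(18,0)=47804 f(18,2)=43605 f(18,4)=31806 f(18,6)=18563 f(18,8)=8568 f(18,10)=3060 f(18,12)=816 f(18,14)=153 f(18,16)=18 f(18,18)=1
Σ_s f(18,s) = 218348
P = 218348/262144 = 54587/65536

Answer: 54587/65536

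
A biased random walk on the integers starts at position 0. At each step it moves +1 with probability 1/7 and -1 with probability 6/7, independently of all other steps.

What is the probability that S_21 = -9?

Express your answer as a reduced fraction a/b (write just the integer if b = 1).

To reach position -9 after 21 steps: need 6 steps of +1 and 15 steps of -1.
Number of such sequences: C(21,6) = 54264
Each has probability (1/7)^6 · (6/7)^15 = 470184984576/558545864083284007
P = 54264 · 470184984576/558545864083284007 = 3644874000433152/79792266297612001

Answer: 3644874000433152/79792266297612001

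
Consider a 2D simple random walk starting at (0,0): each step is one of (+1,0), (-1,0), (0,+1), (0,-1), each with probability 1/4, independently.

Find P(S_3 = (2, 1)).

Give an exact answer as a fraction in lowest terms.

Let h be the number of horizontal steps (so 3-h are vertical). To end at (2,1) need (h+2)/2 right-steps and ((3-h)+1)/2 up-steps.
Sum over h with 2 ≤ h ≤ 2, h ≡ 0 (mod 2), 3-h ≡ 1 (mod 2):
h=2: C(3,2)·C(2,2)·C(1,1) = 3·1·1 = 3
Total favorable: 3
Total paths: 4^3 = 64
P = 3/64 = 3/64

Answer: 3/64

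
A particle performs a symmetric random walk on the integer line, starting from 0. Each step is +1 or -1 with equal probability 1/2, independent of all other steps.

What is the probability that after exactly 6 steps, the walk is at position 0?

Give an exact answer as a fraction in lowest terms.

Answer: 5/16

Derivation:
To return to 0 after 6 steps: need exactly 3 steps of +1 and 3 of -1.
Favorable paths: C(6,3) = 20
Total paths: 2^6 = 64
P = 20/64 = 5/16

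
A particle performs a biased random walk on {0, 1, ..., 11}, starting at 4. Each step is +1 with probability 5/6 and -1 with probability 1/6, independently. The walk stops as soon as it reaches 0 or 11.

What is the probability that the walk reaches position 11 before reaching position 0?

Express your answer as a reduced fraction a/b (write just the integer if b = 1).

Answer: 12187500/12207031

Derivation:
Biased walk: p = 5/6, q = 1/6, r = q/p = 1/5
Gambler's ruin: P(hit 11 before 0 | start at 4) = (1 - r^a)/(1 - r^N)
r^4 = 1/625; r^11 = 1/48828125
P = (1 - 1/625) / (1 - 1/48828125) = 624/625 / 48828124/48828125 = 12187500/12207031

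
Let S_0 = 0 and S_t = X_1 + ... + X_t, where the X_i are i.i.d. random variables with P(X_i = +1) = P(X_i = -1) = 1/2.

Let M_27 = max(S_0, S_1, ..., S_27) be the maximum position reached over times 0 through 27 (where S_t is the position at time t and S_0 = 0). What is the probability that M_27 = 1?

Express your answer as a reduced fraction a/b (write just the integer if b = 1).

Let M_27 = max(S_0,...,S_27). Use the reflection principle: for j ≥ 1, #{paths with M_27 ≥ j} = #{S_27 ≥ j} + #{S_27 ≥ j+1}.
By reflection, #{M_27 ≥ 1} = #{S_27 ≥ 1} + #{S_27 ≥ 2} = 67108864 + 47050564 = 114159428.
#{M_27 ≥ 2} = #{S_27 ≥ 2} + #{S_27 ≥ 3} = 47050564 + 47050564 = 94101128.
#{M_27 = 1} = 114159428 - 94101128 = 20058300.
P(M_27 = 1) = 20058300/134217728 = 5014575/33554432

Answer: 5014575/33554432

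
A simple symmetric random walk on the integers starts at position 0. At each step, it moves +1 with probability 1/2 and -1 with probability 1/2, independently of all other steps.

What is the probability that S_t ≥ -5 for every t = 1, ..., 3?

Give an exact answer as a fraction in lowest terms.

Answer: 1

Derivation:
Let f(t,s) = #length-t paths at position s with S_1..S_t all ≥ -5.
f(t,s) = f(t-1,s-1) + f(t-1,s+1) for s ≥ -5; f(t,s) = 0 for s < -5.
t=0: f(0,0)=1
t=1: f(1,-1)=1 f(1,1)=1
t=2: f(2,-2)=1 f(2,0)=2 f(2,2)=1
t=3: f(3,-3)=1 f(3,-1)=3 f(3,1)=3 f(3,3)=1
Σ_s f(3,s) = 8
P = 8/8 = 1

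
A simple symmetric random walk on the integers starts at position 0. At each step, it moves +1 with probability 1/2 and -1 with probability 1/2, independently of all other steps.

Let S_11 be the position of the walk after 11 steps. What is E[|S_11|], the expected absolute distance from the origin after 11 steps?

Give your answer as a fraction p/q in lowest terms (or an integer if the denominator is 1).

Answer: 693/256

Derivation:
S_11 takes values m ≡ 1 (mod 2) with |m| ≤ 11; P(S_11=m) = C(11,(11+m)/2)/2^11.
Total paths: 2^11 = 2048
Distribution: P(S=-11)=1/2048, P(S=-9)=11/2048, P(S=-7)=55/2048, P(S=-5)=165/2048, P(S=-3)=330/2048, P(S=-1)=462/2048, P(S=1)=462/2048, P(S=3)=330/2048, P(S=5)=165/2048, P(S=7)=55/2048, P(S=9)=11/2048, P(S=11)=1/2048
E[|S_11|] = Σ_m |m|·P(S_11=m) = 5544/2048 = 693/256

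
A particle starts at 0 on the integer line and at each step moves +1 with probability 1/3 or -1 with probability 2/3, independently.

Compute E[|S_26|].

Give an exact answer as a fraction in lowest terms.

Answer: 22415696964466/2541865828329

Derivation:
S_26 takes values m ≡ 0 (mod 2) with |m| ≤ 26; P(S_26=m) = C(26,(26+m)/2) · (1/3)^((26+m)/2) · (2/3)^((26-m)/2).
Distribution: P(S=-26)=67108864/2541865828329, P(S=-24)=872415232/2541865828329, P(S=-22)=5452595200/2541865828329, P(S=-20)=21810380800/2541865828329, P(S=-18)=62704844800/2541865828329, P(S=-16)=137950658560/2541865828329, P(S=-14)=241413652480/2541865828329, P(S=-12)=344876646400/2541865828329, P(S=-10)=409541017600/2541865828329, P(S=-8)=409541017600/2541865828329, P(S=-6)=348109864960/2541865828329, P(S=-4)=253170810880/2541865828329, P(S=-2)=158231756800/2541865828329, P(S=0)=85201715200/2541865828329, P(S=2)=39557939200/2541865828329, P(S=4)=15823175680/2541865828329, P(S=6)=5439216640/2541865828329, P(S=8)=1599769600/2541865828329, P(S=10)=399942400/2541865828329, P(S=12)=84198400/2541865828329, P(S=14)=14734720/2541865828329, P(S=16)=2104960/2541865828329, P(S=18)=239200/2541865828329, P(S=20)=20800/2541865828329, P(S=22)=1300/2541865828329, P(S=24)=52/2541865828329, P(S=26)=1/2541865828329
E[|S_26|] = Σ_m |m|·P(S_26=m) = 22415696964466/2541865828329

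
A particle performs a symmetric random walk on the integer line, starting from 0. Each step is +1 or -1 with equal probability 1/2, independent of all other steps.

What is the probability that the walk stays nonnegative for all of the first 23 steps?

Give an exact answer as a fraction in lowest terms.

Answer: 676039/4194304

Derivation:
Let f(t,s) = #length-t paths at position s with S_1..S_t all ≥ 0.
f(t,s) = f(t-1,s-1) + f(t-1,s+1) for s ≥ 0; f(t,s) = 0 for s < 0.
t=0: f(0,0)=1
t=1: f(1,1)=1
t=2: f(2,0)=1 f(2,2)=1
t=3: f(3,1)=2 f(3,3)=1
t=4: f(4,0)=2 f(4,2)=3 f(4,4)=1
t=5: f(5,1)=5 f(5,3)=4 f(5,5)=1
t=6: f(6,0)=5 f(6,2)=9 f(6,4)=5 f(6,6)=1
t=7: f(7,1)=14 f(7,3)=14 f(7,5)=6 f(7,7)=1
t=8: f(8,0)=14 f(8,2)=28 f(8,4)=20 f(8,6)=7 f(8,8)=1
t=9: f(9,1)=42 f(9,3)=48 f(9,5)=27 f(9,7)=8 f(9,9)=1
t=10: f(10,0)=42 f(10,2)=90 f(10,4)=75 f(10,6)=35 f(10,8)=9 f(10,10)=1
t=11: f(11,1)=132 f(11,3)=165 f(11,5)=110 f(11,7)=44 f(11,9)=10 f(11,11)=1
t=12: f(12,0)=132 f(12,2)=297 f(12,4)=275 f(12,6)=154 f(12,8)=54 f(12,10)=11 f(12,12)=1
t=13: f(13,1)=429 f(13,3)=572 f(13,5)=429 f(13,7)=208 f(13,9)=65 f(13,11)=12 f(13,13)=1
t=14: f(14,0)=429 f(14,2)=1001 f(14,4)=1001 f(14,6)=637 f(14,8)=273 f(14,10)=77 f(14,12)=13 f(14,14)=1
t=15: f(15,1)=1430 f(15,3)=2002 f(15,5)=1638 f(15,7)=910 f(15,9)=350 f(15,11)=90 f(15,13)=14 f(15,15)=1
t=16: f(16,0)=1430 f(16,2)=3432 f(16,4)=3640 f(16,6)=2548 f(16,8)=1260 f(16,10)=440 f(16,12)=104 f(16,14)=15 f(16,16)=1
t=17: f(17,1)=4862 f(17,3)=7072 f(17,5)=6188 f(17,7)=3808 f(17,9)=1700 f(17,11)=544 f(17,13)=119 f(17,15)=16 f(17,17)=1
t=18: f(18,0)=4862 f(18,2)=11934 f(18,4)=13260 f(18,6)=9996 f(18,8)=5508 f(18,10)=2244 f(18,12)=663 f(18,14)=135 f(18,16)=17 f(18,18)=1
t=19: f(19,1)=16796 f(19,3)=25194 f(19,5)=23256 f(19,7)=15504 f(19,9)=7752 f(19,11)=2907 f(19,13)=798 f(19,15)=152 f(19,17)=18 f(19,19)=1
t=20: f(20,0)=16796 f(20,2)=41990 f(20,4)=48450 f(20,6)=38760 f(20,8)=23256 f(20,10)=10659 f(20,12)=3705 f(20,14)=950 f(20,16)=170 f(20,18)=19 f(20,20)=1
t=21: f(21,1)=58786 f(21,3)=90440 f(21,5)=87210 f(21,7)=62016 f(21,9)=33915 f(21,11)=14364 f(21,13)=4655 f(21,15)=1120 f(21,17)=189 f(21,19)=20 f(21,21)=1
t=22: f(22,0)=58786 f(22,2)=149226 f(22,4)=177650 f(22,6)=149226 f(22,8)=95931 f(22,10)=48279 f(22,12)=19019 f(22,14)=5775 f(22,16)=1309 f(22,18)=209 f(22,20)=21 f(22,22)=1
t=23: f(23,1)=208012 f(23,3)=326876 f(23,5)=326876 f(23,7)=245157 f(23,9)=144210 f(23,11)=67298 f(23,13)=24794 f(23,15)=7084 f(23,17)=1518 f(23,19)=230 f(23,21)=22 f(23,23)=1
Σ_s f(23,s) = 1352078
P = 1352078/8388608 = 676039/4194304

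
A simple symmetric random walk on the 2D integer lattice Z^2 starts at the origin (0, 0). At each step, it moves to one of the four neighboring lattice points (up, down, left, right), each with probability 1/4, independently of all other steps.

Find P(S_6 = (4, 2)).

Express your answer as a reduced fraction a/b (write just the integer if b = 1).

Let h be the number of horizontal steps (so 6-h are vertical). To end at (4,2) need (h+4)/2 right-steps and ((6-h)+2)/2 up-steps.
Sum over h with 4 ≤ h ≤ 4, h ≡ 0 (mod 2), 6-h ≡ 0 (mod 2):
h=4: C(6,4)·C(4,4)·C(2,2) = 15·1·1 = 15
Total favorable: 15
Total paths: 4^6 = 4096
P = 15/4096 = 15/4096

Answer: 15/4096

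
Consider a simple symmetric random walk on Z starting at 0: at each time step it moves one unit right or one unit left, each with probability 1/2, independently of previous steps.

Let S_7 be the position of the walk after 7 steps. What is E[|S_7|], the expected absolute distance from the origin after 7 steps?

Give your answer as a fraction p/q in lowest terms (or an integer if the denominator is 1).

S_7 takes values m ≡ 1 (mod 2) with |m| ≤ 7; P(S_7=m) = C(7,(7+m)/2)/2^7.
Total paths: 2^7 = 128
Distribution: P(S=-7)=1/128, P(S=-5)=7/128, P(S=-3)=21/128, P(S=-1)=35/128, P(S=1)=35/128, P(S=3)=21/128, P(S=5)=7/128, P(S=7)=1/128
E[|S_7|] = Σ_m |m|·P(S_7=m) = 280/128 = 35/16

Answer: 35/16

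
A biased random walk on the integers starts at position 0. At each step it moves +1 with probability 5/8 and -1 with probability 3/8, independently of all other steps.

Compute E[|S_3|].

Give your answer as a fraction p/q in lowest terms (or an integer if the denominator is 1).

S_3 takes values m ≡ 1 (mod 2) with |m| ≤ 3; P(S_3=m) = C(3,(3+m)/2) · (5/8)^((3+m)/2) · (3/8)^((3-m)/2).
Distribution: P(S=-3)=27/512, P(S=-1)=135/512, P(S=1)=225/512, P(S=3)=125/512
E[|S_3|] = Σ_m |m|·P(S_3=m) = 51/32

Answer: 51/32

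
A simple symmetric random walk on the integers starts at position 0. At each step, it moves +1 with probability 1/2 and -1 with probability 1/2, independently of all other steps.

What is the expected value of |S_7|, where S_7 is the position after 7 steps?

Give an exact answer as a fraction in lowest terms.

S_7 takes values m ≡ 1 (mod 2) with |m| ≤ 7; P(S_7=m) = C(7,(7+m)/2)/2^7.
Total paths: 2^7 = 128
Distribution: P(S=-7)=1/128, P(S=-5)=7/128, P(S=-3)=21/128, P(S=-1)=35/128, P(S=1)=35/128, P(S=3)=21/128, P(S=5)=7/128, P(S=7)=1/128
E[|S_7|] = Σ_m |m|·P(S_7=m) = 280/128 = 35/16

Answer: 35/16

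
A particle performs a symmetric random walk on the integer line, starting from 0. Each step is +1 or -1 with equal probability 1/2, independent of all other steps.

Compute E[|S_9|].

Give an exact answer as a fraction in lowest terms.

Answer: 315/128

Derivation:
S_9 takes values m ≡ 1 (mod 2) with |m| ≤ 9; P(S_9=m) = C(9,(9+m)/2)/2^9.
Total paths: 2^9 = 512
Distribution: P(S=-9)=1/512, P(S=-7)=9/512, P(S=-5)=36/512, P(S=-3)=84/512, P(S=-1)=126/512, P(S=1)=126/512, P(S=3)=84/512, P(S=5)=36/512, P(S=7)=9/512, P(S=9)=1/512
E[|S_9|] = Σ_m |m|·P(S_9=m) = 1260/512 = 315/128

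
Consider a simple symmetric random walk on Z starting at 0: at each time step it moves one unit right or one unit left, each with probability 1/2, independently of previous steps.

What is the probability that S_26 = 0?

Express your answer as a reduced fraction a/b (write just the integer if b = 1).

To return to 0 after 26 steps: need exactly 13 steps of +1 and 13 of -1.
Favorable paths: C(26,13) = 10400600
Total paths: 2^26 = 67108864
P = 10400600/67108864 = 1300075/8388608

Answer: 1300075/8388608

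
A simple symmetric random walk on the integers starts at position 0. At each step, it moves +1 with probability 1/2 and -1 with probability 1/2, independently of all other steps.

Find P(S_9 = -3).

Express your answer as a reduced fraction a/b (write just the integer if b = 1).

To reach position -3 after 9 steps: need 3 steps of +1 and 6 of -1.
Favorable paths: C(9,3) = 84
Total paths: 2^9 = 512
P = 84/512 = 21/128

Answer: 21/128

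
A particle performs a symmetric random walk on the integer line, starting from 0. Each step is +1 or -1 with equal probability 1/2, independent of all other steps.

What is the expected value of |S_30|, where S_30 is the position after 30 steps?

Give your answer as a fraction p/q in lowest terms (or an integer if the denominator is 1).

Answer: 145422675/33554432

Derivation:
S_30 takes values m ≡ 0 (mod 2) with |m| ≤ 30; P(S_30=m) = C(30,(30+m)/2)/2^30.
Total paths: 2^30 = 1073741824
Distribution: P(S=-30)=1/1073741824, P(S=-28)=30/1073741824, P(S=-26)=435/1073741824, P(S=-24)=4060/1073741824, P(S=-22)=27405/1073741824, P(S=-20)=142506/1073741824, P(S=-18)=593775/1073741824, P(S=-16)=2035800/1073741824, P(S=-14)=5852925/1073741824, P(S=-12)=14307150/1073741824, P(S=-10)=30045015/1073741824, P(S=-8)=54627300/1073741824, P(S=-6)=86493225/1073741824, P(S=-4)=119759850/1073741824, P(S=-2)=145422675/1073741824, P(S=0)=155117520/1073741824, P(S=2)=145422675/1073741824, P(S=4)=119759850/1073741824, P(S=6)=86493225/1073741824, P(S=8)=54627300/1073741824, P(S=10)=30045015/1073741824, P(S=12)=14307150/1073741824, P(S=14)=5852925/1073741824, P(S=16)=2035800/1073741824, P(S=18)=593775/1073741824, P(S=20)=142506/1073741824, P(S=22)=27405/1073741824, P(S=24)=4060/1073741824, P(S=26)=435/1073741824, P(S=28)=30/1073741824, P(S=30)=1/1073741824
E[|S_30|] = Σ_m |m|·P(S_30=m) = 4653525600/1073741824 = 145422675/33554432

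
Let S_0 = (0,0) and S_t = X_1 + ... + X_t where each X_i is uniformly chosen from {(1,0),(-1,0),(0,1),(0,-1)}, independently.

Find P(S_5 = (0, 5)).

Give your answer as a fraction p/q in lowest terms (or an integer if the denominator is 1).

Let h be the number of horizontal steps (so 5-h are vertical). To end at (0,5) need (h+0)/2 right-steps and ((5-h)+5)/2 up-steps.
Sum over h with 0 ≤ h ≤ 0, h ≡ 0 (mod 2), 5-h ≡ 1 (mod 2):
h=0: C(5,0)·C(0,0)·C(5,5) = 1·1·1 = 1
Total favorable: 1
Total paths: 4^5 = 1024
P = 1/1024 = 1/1024

Answer: 1/1024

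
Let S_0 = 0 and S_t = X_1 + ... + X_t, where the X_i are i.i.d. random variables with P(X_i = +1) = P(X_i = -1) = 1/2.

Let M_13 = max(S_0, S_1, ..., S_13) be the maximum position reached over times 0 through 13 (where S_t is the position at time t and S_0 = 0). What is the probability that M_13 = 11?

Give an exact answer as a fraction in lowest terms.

Let M_13 = max(S_0,...,S_13). Use the reflection principle: for j ≥ 1, #{paths with M_13 ≥ j} = #{S_13 ≥ j} + #{S_13 ≥ j+1}.
By reflection, #{M_13 ≥ 11} = #{S_13 ≥ 11} + #{S_13 ≥ 12} = 14 + 1 = 15.
#{M_13 ≥ 12} = #{S_13 ≥ 12} + #{S_13 ≥ 13} = 1 + 1 = 2.
#{M_13 = 11} = 15 - 2 = 13.
P(M_13 = 11) = 13/8192 = 13/8192

Answer: 13/8192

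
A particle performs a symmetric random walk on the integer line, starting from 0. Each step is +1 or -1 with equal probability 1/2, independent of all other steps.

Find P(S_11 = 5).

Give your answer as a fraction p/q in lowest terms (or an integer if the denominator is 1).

To reach position 5 after 11 steps: need 8 steps of +1 and 3 of -1.
Favorable paths: C(11,8) = 165
Total paths: 2^11 = 2048
P = 165/2048 = 165/2048

Answer: 165/2048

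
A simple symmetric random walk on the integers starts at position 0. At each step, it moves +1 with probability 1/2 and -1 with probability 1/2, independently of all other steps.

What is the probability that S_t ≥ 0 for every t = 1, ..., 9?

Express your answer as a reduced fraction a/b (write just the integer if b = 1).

Let f(t,s) = #length-t paths at position s with S_1..S_t all ≥ 0.
f(t,s) = f(t-1,s-1) + f(t-1,s+1) for s ≥ 0; f(t,s) = 0 for s < 0.
t=0: f(0,0)=1
t=1: f(1,1)=1
t=2: f(2,0)=1 f(2,2)=1
t=3: f(3,1)=2 f(3,3)=1
t=4: f(4,0)=2 f(4,2)=3 f(4,4)=1
t=5: f(5,1)=5 f(5,3)=4 f(5,5)=1
t=6: f(6,0)=5 f(6,2)=9 f(6,4)=5 f(6,6)=1
t=7: f(7,1)=14 f(7,3)=14 f(7,5)=6 f(7,7)=1
t=8: f(8,0)=14 f(8,2)=28 f(8,4)=20 f(8,6)=7 f(8,8)=1
t=9: f(9,1)=42 f(9,3)=48 f(9,5)=27 f(9,7)=8 f(9,9)=1
Σ_s f(9,s) = 126
P = 126/512 = 63/256

Answer: 63/256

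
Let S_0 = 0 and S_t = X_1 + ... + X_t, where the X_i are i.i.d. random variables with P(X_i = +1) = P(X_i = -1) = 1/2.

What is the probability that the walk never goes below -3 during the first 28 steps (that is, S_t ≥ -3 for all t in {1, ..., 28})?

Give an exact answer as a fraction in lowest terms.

Let f(t,s) = #length-t paths at position s with S_1..S_t all ≥ -3.
f(t,s) = f(t-1,s-1) + f(t-1,s+1) for s ≥ -3; f(t,s) = 0 for s < -3.
t=0: f(0,0)=1
t=1: f(1,-1)=1 f(1,1)=1
t=2: f(2,-2)=1 f(2,0)=2 f(2,2)=1
t=3: f(3,-3)=1 f(3,-1)=3 f(3,1)=3 f(3,3)=1
t=4: f(4,-2)=4 f(4,0)=6 f(4,2)=4 f(4,4)=1
t=5: f(5,-3)=4 f(5,-1)=10 f(5,1)=10 f(5,3)=5 f(5,5)=1
t=6: f(6,-2)=14 f(6,0)=20 f(6,2)=15 f(6,4)=6 f(6,6)=1
t=7: f(7,-3)=14 f(7,-1)=34 f(7,1)=35 f(7,3)=21 f(7,5)=7 f(7,7)=1
t=8: f(8,-2)=48 f(8,0)=69 f(8,2)=56 f(8,4)=28 f(8,6)=8 f(8,8)=1
t=9: f(9,-3)=48 f(9,-1)=117 f(9,1)=125 f(9,3)=84 f(9,5)=36 f(9,7)=9 f(9,9)=1
t=10: f(10,-2)=165 f(10,0)=242 f(10,2)=209 f(10,4)=120 f(10,6)=45 f(10,8)=10 f(10,10)=1
t=11: f(11,-3)=165 f(11,-1)=407 f(11,1)=451 f(11,3)=329 f(11,5)=165 f(11,7)=55 f(11,9)=11 f(11,11)=1
t=12: f(12,-2)=572 f(12,0)=858 f(12,2)=780 f(12,4)=494 f(12,6)=220 f(12,8)=66 f(12,10)=12 f(12,12)=1
t=13: f(13,-3)=572 f(13,-1)=1430 f(13,1)=1638 f(13,3)=1274 f(13,5)=714 f(13,7)=286 f(13,9)=78 f(13,11)=13 f(13,13)=1
t=14: f(14,-2)=2002 f(14,0)=3068 f(14,2)=2912 f(14,4)=1988 f(14,6)=1000 f(14,8)=364 f(14,10)=91 f(14,12)=14 f(14,14)=1
t=15: f(15,-3)=2002 f(15,-1)=5070 f(15,1)=5980 f(15,3)=4900 f(15,5)=2988 f(15,7)=1364 f(15,9)=455 f(15,11)=105 f(15,13)=15 f(15,15)=1
t=16: f(16,-2)=7072 f(16,0)=11050 f(16,2)=10880 f(16,4)=7888 f(16,6)=4352 f(16,8)=1819 f(16,10)=560 f(16,12)=120 f(16,14)=16 f(16,16)=1
t=17: f(17,-3)=7072 f(17,-1)=18122 f(17,1)=21930 f(17,3)=18768 f(17,5)=12240 f(17,7)=6171 f(17,9)=2379 f(17,11)=680 f(17,13)=136 f(17,15)=17 f(17,17)=1
t=18: f(18,-2)=25194 f(18,0)=40052 f(18,2)=40698 f(18,4)=31008 f(18,6)=18411 f(18,8)=8550 f(18,10)=3059 f(18,12)=816 f(18,14)=153 f(18,16)=18 f(18,18)=1
t=19: f(19,-3)=25194 f(19,-1)=65246 f(19,1)=80750 f(19,3)=71706 f(19,5)=49419 f(19,7)=26961 f(19,9)=11609 f(19,11)=3875 f(19,13)=969 f(19,15)=171 f(19,17)=19 f(19,19)=1
t=20: f(20,-2)=90440 f(20,0)=145996 f(20,2)=152456 f(20,4)=121125 f(20,6)=76380 f(20,8)=38570 f(20,10)=15484 f(20,12)=4844 f(20,14)=1140 f(20,16)=190 f(20,18)=20 f(20,20)=1
t=21: f(21,-3)=90440 f(21,-1)=236436 f(21,1)=298452 f(21,3)=273581 f(21,5)=197505 f(21,7)=114950 f(21,9)=54054 f(21,11)=20328 f(21,13)=5984 f(21,15)=1330 f(21,17)=210 f(21,19)=21 f(21,21)=1
t=22: f(22,-2)=326876 f(22,0)=534888 f(22,2)=572033 f(22,4)=471086 f(22,6)=312455 f(22,8)=169004 f(22,10)=74382 f(22,12)=26312 f(22,14)=7314 f(22,16)=1540 f(22,18)=231 f(22,20)=22 f(22,22)=1
t=23: f(23,-3)=326876 f(23,-1)=861764 f(23,1)=1106921 f(23,3)=1043119 f(23,5)=783541 f(23,7)=481459 f(23,9)=243386 f(23,11)=100694 f(23,13)=33626 f(23,15)=8854 f(23,17)=1771 f(23,19)=253 f(23,21)=23 f(23,23)=1
t=24: f(24,-2)=1188640 f(24,0)=1968685 f(24,2)=2150040 f(24,4)=1826660 f(24,6)=1265000 f(24,8)=724845 f(24,10)=344080 f(24,12)=134320 f(24,14)=42480 f(24,16)=10625 f(24,18)=2024 f(24,20)=276 f(24,22)=24 f(24,24)=1
t=25: f(25,-3)=1188640 f(25,-1)=3157325 f(25,1)=4118725 f(25,3)=3976700 f(25,5)=3091660 f(25,7)=1989845 f(25,9)=1068925 f(25,11)=478400 f(25,13)=176800 f(25,15)=53105 f(25,17)=12649 f(25,19)=2300 f(25,21)=300 f(25,23)=25 f(25,25)=1
t=26: f(26,-2)=4345965 f(26,0)=7276050 f(26,2)=8095425 f(26,4)=7068360 f(26,6)=5081505 f(26,8)=3058770 f(26,10)=1547325 f(26,12)=655200 f(26,14)=229905 f(26,16)=65754 f(26,18)=14949 f(26,20)=2600 f(26,22)=325 f(26,24)=26 f(26,26)=1
t=27: f(27,-3)=4345965 f(27,-1)=11622015 f(27,1)=15371475 f(27,3)=15163785 f(27,5)=12149865 f(27,7)=8140275 f(27,9)=4606095 f(27,11)=2202525 f(27,13)=885105 f(27,15)=295659 f(27,17)=80703 f(27,19)=17549 f(27,21)=2925 f(27,23)=351 f(27,25)=27 f(27,27)=1
t=28: f(28,-2)=15967980 f(28,0)=26993490 f(28,2)=30535260 f(28,4)=27313650 f(28,6)=20290140 f(28,8)=12746370 f(28,10)=6808620 f(28,12)=3087630 f(28,14)=1180764 f(28,16)=376362 f(28,18)=98252 f(28,20)=20474 f(28,22)=3276 f(28,24)=378 f(28,26)=28 f(28,28)=1
Σ_s f(28,s) = 145422675
P = 145422675/268435456 = 145422675/268435456

Answer: 145422675/268435456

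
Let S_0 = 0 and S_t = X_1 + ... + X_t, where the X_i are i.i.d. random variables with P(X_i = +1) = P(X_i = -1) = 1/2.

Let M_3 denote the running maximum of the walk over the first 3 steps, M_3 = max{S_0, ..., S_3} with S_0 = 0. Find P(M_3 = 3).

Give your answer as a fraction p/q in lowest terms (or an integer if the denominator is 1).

Let M_3 = max(S_0,...,S_3). Use the reflection principle: for j ≥ 1, #{paths with M_3 ≥ j} = #{S_3 ≥ j} + #{S_3 ≥ j+1}.
By reflection, #{M_3 ≥ 3} = #{S_3 ≥ 3} + #{S_3 ≥ 4} = 1 + 0 = 1.
#{M_3 ≥ 4} = #{S_3 ≥ 4} + #{S_3 ≥ 5} = 0 + 0 = 0.
#{M_3 = 3} = 1 - 0 = 1.
P(M_3 = 3) = 1/8 = 1/8

Answer: 1/8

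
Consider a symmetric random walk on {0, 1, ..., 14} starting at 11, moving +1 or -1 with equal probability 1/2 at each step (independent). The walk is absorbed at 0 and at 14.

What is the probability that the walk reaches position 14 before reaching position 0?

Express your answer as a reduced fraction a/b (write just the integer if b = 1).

Answer: 11/14

Derivation:
Symmetric walk (p = 1/2): the harmonic-function argument gives P(hit 14 before 0 | start at 11) = a/N.
P = 11/14 = 11/14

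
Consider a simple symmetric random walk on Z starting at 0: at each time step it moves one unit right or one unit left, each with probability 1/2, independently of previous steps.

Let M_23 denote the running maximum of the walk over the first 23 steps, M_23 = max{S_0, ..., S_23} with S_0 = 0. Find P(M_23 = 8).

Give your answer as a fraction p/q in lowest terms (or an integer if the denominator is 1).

Let M_23 = max(S_0,...,S_23). Use the reflection principle: for j ≥ 1, #{paths with M_23 ≥ j} = #{S_23 ≥ j} + #{S_23 ≥ j+1}.
By reflection, #{M_23 ≥ 8} = #{S_23 ≥ 8} + #{S_23 ≥ 9} = 390656 + 390656 = 781312.
#{M_23 ≥ 9} = #{S_23 ≥ 9} + #{S_23 ≥ 10} = 390656 + 145499 = 536155.
#{M_23 = 8} = 781312 - 536155 = 245157.
P(M_23 = 8) = 245157/8388608 = 245157/8388608

Answer: 245157/8388608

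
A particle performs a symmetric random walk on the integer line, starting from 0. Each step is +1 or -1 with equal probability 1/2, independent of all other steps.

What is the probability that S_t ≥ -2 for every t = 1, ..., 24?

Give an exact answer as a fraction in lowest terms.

Let f(t,s) = #length-t paths at position s with S_1..S_t all ≥ -2.
f(t,s) = f(t-1,s-1) + f(t-1,s+1) for s ≥ -2; f(t,s) = 0 for s < -2.
t=0: f(0,0)=1
t=1: f(1,-1)=1 f(1,1)=1
t=2: f(2,-2)=1 f(2,0)=2 f(2,2)=1
t=3: f(3,-1)=3 f(3,1)=3 f(3,3)=1
t=4: f(4,-2)=3 f(4,0)=6 f(4,2)=4 f(4,4)=1
t=5: f(5,-1)=9 f(5,1)=10 f(5,3)=5 f(5,5)=1
t=6: f(6,-2)=9 f(6,0)=19 f(6,2)=15 f(6,4)=6 f(6,6)=1
t=7: f(7,-1)=28 f(7,1)=34 f(7,3)=21 f(7,5)=7 f(7,7)=1
t=8: f(8,-2)=28 f(8,0)=62 f(8,2)=55 f(8,4)=28 f(8,6)=8 f(8,8)=1
t=9: f(9,-1)=90 f(9,1)=117 f(9,3)=83 f(9,5)=36 f(9,7)=9 f(9,9)=1
t=10: f(10,-2)=90 f(10,0)=207 f(10,2)=200 f(10,4)=119 f(10,6)=45 f(10,8)=10 f(10,10)=1
t=11: f(11,-1)=297 f(11,1)=407 f(11,3)=319 f(11,5)=164 f(11,7)=55 f(11,9)=11 f(11,11)=1
t=12: f(12,-2)=297 f(12,0)=704 f(12,2)=726 f(12,4)=483 f(12,6)=219 f(12,8)=66 f(12,10)=12 f(12,12)=1
t=13: f(13,-1)=1001 f(13,1)=1430 f(13,3)=1209 f(13,5)=702 f(13,7)=285 f(13,9)=78 f(13,11)=13 f(13,13)=1
t=14: f(14,-2)=1001 f(14,0)=2431 f(14,2)=2639 f(14,4)=1911 f(14,6)=987 f(14,8)=363 f(14,10)=91 f(14,12)=14 f(14,14)=1
t=15: f(15,-1)=3432 f(15,1)=5070 f(15,3)=4550 f(15,5)=2898 f(15,7)=1350 f(15,9)=454 f(15,11)=105 f(15,13)=15 f(15,15)=1
t=16: f(16,-2)=3432 f(16,0)=8502 f(16,2)=9620 f(16,4)=7448 f(16,6)=4248 f(16,8)=1804 f(16,10)=559 f(16,12)=120 f(16,14)=16 f(16,16)=1
t=17: f(17,-1)=11934 f(17,1)=18122 f(17,3)=17068 f(17,5)=11696 f(17,7)=6052 f(17,9)=2363 f(17,11)=679 f(17,13)=136 f(17,15)=17 f(17,17)=1
t=18: f(18,-2)=11934 f(18,0)=30056 f(18,2)=35190 f(18,4)=28764 f(18,6)=17748 f(18,8)=8415 f(18,10)=3042 f(18,12)=815 f(18,14)=153 f(18,16)=18 f(18,18)=1
t=19: f(19,-1)=41990 f(19,1)=65246 f(19,3)=63954 f(19,5)=46512 f(19,7)=26163 f(19,9)=11457 f(19,11)=3857 f(19,13)=968 f(19,15)=171 f(19,17)=19 f(19,19)=1
t=20: f(20,-2)=41990 f(20,0)=107236 f(20,2)=129200 f(20,4)=110466 f(20,6)=72675 f(20,8)=37620 f(20,10)=15314 f(20,12)=4825 f(20,14)=1139 f(20,16)=190 f(20,18)=20 f(20,20)=1
t=21: f(21,-1)=149226 f(21,1)=236436 f(21,3)=239666 f(21,5)=183141 f(21,7)=110295 f(21,9)=52934 f(21,11)=20139 f(21,13)=5964 f(21,15)=1329 f(21,17)=210 f(21,19)=21 f(21,21)=1
t=22: f(22,-2)=149226 f(22,0)=385662 f(22,2)=476102 f(22,4)=422807 f(22,6)=293436 f(22,8)=163229 f(22,10)=73073 f(22,12)=26103 f(22,14)=7293 f(22,16)=1539 f(22,18)=231 f(22,20)=22 f(22,22)=1
t=23: f(23,-1)=534888 f(23,1)=861764 f(23,3)=898909 f(23,5)=716243 f(23,7)=456665 f(23,9)=236302 f(23,11)=99176 f(23,13)=33396 f(23,15)=8832 f(23,17)=1770 f(23,19)=253 f(23,21)=23 f(23,23)=1
t=24: f(24,-2)=534888 f(24,0)=1396652 f(24,2)=1760673 f(24,4)=1615152 f(24,6)=1172908 f(24,8)=692967 f(24,10)=335478 f(24,12)=132572 f(24,14)=42228 f(24,16)=10602 f(24,18)=2023 f(24,20)=276 f(24,22)=24 f(24,24)=1
Σ_s f(24,s) = 7696444
P = 7696444/16777216 = 1924111/4194304

Answer: 1924111/4194304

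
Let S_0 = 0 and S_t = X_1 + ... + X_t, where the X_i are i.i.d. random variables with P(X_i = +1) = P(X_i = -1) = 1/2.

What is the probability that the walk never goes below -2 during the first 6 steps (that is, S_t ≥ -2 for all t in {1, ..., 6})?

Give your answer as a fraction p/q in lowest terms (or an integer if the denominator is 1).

Let f(t,s) = #length-t paths at position s with S_1..S_t all ≥ -2.
f(t,s) = f(t-1,s-1) + f(t-1,s+1) for s ≥ -2; f(t,s) = 0 for s < -2.
t=0: f(0,0)=1
t=1: f(1,-1)=1 f(1,1)=1
t=2: f(2,-2)=1 f(2,0)=2 f(2,2)=1
t=3: f(3,-1)=3 f(3,1)=3 f(3,3)=1
t=4: f(4,-2)=3 f(4,0)=6 f(4,2)=4 f(4,4)=1
t=5: f(5,-1)=9 f(5,1)=10 f(5,3)=5 f(5,5)=1
t=6: f(6,-2)=9 f(6,0)=19 f(6,2)=15 f(6,4)=6 f(6,6)=1
Σ_s f(6,s) = 50
P = 50/64 = 25/32

Answer: 25/32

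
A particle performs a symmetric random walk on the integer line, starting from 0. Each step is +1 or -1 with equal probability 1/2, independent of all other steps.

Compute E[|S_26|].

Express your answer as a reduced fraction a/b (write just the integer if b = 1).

Answer: 16900975/4194304

Derivation:
S_26 takes values m ≡ 0 (mod 2) with |m| ≤ 26; P(S_26=m) = C(26,(26+m)/2)/2^26.
Total paths: 2^26 = 67108864
Distribution: P(S=-26)=1/67108864, P(S=-24)=26/67108864, P(S=-22)=325/67108864, P(S=-20)=2600/67108864, P(S=-18)=14950/67108864, P(S=-16)=65780/67108864, P(S=-14)=230230/67108864, P(S=-12)=657800/67108864, P(S=-10)=1562275/67108864, P(S=-8)=3124550/67108864, P(S=-6)=5311735/67108864, P(S=-4)=7726160/67108864, P(S=-2)=9657700/67108864, P(S=0)=10400600/67108864, P(S=2)=9657700/67108864, P(S=4)=7726160/67108864, P(S=6)=5311735/67108864, P(S=8)=3124550/67108864, P(S=10)=1562275/67108864, P(S=12)=657800/67108864, P(S=14)=230230/67108864, P(S=16)=65780/67108864, P(S=18)=14950/67108864, P(S=20)=2600/67108864, P(S=22)=325/67108864, P(S=24)=26/67108864, P(S=26)=1/67108864
E[|S_26|] = Σ_m |m|·P(S_26=m) = 270415600/67108864 = 16900975/4194304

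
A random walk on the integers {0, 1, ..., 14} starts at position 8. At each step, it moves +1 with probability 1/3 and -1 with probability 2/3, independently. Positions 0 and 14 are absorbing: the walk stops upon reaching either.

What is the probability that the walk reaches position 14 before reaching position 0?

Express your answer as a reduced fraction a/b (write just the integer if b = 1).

Answer: 85/5461

Derivation:
Biased walk: p = 1/3, q = 2/3, r = q/p = 2
Gambler's ruin: P(hit 14 before 0 | start at 8) = (1 - r^a)/(1 - r^N)
r^8 = 256; r^14 = 16384
P = (1 - 256) / (1 - 16384) = -255 / -16383 = 85/5461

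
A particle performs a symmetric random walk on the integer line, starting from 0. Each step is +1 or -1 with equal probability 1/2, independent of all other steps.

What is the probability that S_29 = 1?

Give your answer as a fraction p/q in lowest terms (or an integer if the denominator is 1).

To reach position 1 after 29 steps: need 15 steps of +1 and 14 of -1.
Favorable paths: C(29,15) = 77558760
Total paths: 2^29 = 536870912
P = 77558760/536870912 = 9694845/67108864

Answer: 9694845/67108864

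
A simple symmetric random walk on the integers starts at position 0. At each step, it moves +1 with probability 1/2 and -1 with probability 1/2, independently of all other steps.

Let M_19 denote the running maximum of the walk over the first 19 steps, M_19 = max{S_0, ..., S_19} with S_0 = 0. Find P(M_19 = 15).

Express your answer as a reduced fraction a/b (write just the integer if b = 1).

Let M_19 = max(S_0,...,S_19). Use the reflection principle: for j ≥ 1, #{paths with M_19 ≥ j} = #{S_19 ≥ j} + #{S_19 ≥ j+1}.
By reflection, #{M_19 ≥ 15} = #{S_19 ≥ 15} + #{S_19 ≥ 16} = 191 + 20 = 211.
#{M_19 ≥ 16} = #{S_19 ≥ 16} + #{S_19 ≥ 17} = 20 + 20 = 40.
#{M_19 = 15} = 211 - 40 = 171.
P(M_19 = 15) = 171/524288 = 171/524288

Answer: 171/524288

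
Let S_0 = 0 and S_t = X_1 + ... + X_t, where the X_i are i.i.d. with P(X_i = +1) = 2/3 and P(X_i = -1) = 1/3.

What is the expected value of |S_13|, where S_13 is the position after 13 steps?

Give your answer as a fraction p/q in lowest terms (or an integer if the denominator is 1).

Answer: 836459/177147

Derivation:
S_13 takes values m ≡ 1 (mod 2) with |m| ≤ 13; P(S_13=m) = C(13,(13+m)/2) · (2/3)^((13+m)/2) · (1/3)^((13-m)/2).
Distribution: P(S=-13)=1/1594323, P(S=-11)=26/1594323, P(S=-9)=104/531441, P(S=-7)=2288/1594323, P(S=-5)=11440/1594323, P(S=-3)=4576/177147, P(S=-1)=36608/531441, P(S=1)=73216/531441, P(S=3)=36608/177147, P(S=5)=366080/1594323, P(S=7)=292864/1594323, P(S=9)=53248/531441, P(S=11)=53248/1594323, P(S=13)=8192/1594323
E[|S_13|] = Σ_m |m|·P(S_13=m) = 836459/177147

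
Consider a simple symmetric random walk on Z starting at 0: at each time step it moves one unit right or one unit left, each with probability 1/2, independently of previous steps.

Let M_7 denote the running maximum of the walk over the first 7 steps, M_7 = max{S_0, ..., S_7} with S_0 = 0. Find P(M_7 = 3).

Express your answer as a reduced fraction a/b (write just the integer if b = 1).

Let M_7 = max(S_0,...,S_7). Use the reflection principle: for j ≥ 1, #{paths with M_7 ≥ j} = #{S_7 ≥ j} + #{S_7 ≥ j+1}.
By reflection, #{M_7 ≥ 3} = #{S_7 ≥ 3} + #{S_7 ≥ 4} = 29 + 8 = 37.
#{M_7 ≥ 4} = #{S_7 ≥ 4} + #{S_7 ≥ 5} = 8 + 8 = 16.
#{M_7 = 3} = 37 - 16 = 21.
P(M_7 = 3) = 21/128 = 21/128

Answer: 21/128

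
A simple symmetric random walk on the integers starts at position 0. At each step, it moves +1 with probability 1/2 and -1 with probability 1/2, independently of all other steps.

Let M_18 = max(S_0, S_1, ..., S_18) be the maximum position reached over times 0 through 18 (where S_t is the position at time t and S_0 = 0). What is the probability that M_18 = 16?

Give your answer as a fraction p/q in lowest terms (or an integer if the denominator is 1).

Answer: 9/131072

Derivation:
Let M_18 = max(S_0,...,S_18). Use the reflection principle: for j ≥ 1, #{paths with M_18 ≥ j} = #{S_18 ≥ j} + #{S_18 ≥ j+1}.
By reflection, #{M_18 ≥ 16} = #{S_18 ≥ 16} + #{S_18 ≥ 17} = 19 + 1 = 20.
#{M_18 ≥ 17} = #{S_18 ≥ 17} + #{S_18 ≥ 18} = 1 + 1 = 2.
#{M_18 = 16} = 20 - 2 = 18.
P(M_18 = 16) = 18/262144 = 9/131072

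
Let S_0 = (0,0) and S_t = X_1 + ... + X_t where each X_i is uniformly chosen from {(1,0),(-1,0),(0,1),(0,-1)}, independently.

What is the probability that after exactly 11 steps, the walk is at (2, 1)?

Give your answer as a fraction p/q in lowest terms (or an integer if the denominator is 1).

Answer: 38115/1048576

Derivation:
Let h be the number of horizontal steps (so 11-h are vertical). To end at (2,1) need (h+2)/2 right-steps and ((11-h)+1)/2 up-steps.
Sum over h with 2 ≤ h ≤ 10, h ≡ 0 (mod 2), 11-h ≡ 1 (mod 2):
h=2: C(11,2)·C(2,2)·C(9,5) = 55·1·126 = 6930
h=4: C(11,4)·C(4,3)·C(7,4) = 330·4·35 = 46200
h=6: C(11,6)·C(6,4)·C(5,3) = 462·15·10 = 69300
h=8: C(11,8)·C(8,5)·C(3,2) = 165·56·3 = 27720
h=10: C(11,10)·C(10,6)·C(1,1) = 11·210·1 = 2310
Total favorable: 152460
Total paths: 4^11 = 4194304
P = 152460/4194304 = 38115/1048576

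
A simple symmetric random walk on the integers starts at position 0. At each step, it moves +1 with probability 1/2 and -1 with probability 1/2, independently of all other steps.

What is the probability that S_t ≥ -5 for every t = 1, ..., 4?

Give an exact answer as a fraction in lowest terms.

Let f(t,s) = #length-t paths at position s with S_1..S_t all ≥ -5.
f(t,s) = f(t-1,s-1) + f(t-1,s+1) for s ≥ -5; f(t,s) = 0 for s < -5.
t=0: f(0,0)=1
t=1: f(1,-1)=1 f(1,1)=1
t=2: f(2,-2)=1 f(2,0)=2 f(2,2)=1
t=3: f(3,-3)=1 f(3,-1)=3 f(3,1)=3 f(3,3)=1
t=4: f(4,-4)=1 f(4,-2)=4 f(4,0)=6 f(4,2)=4 f(4,4)=1
Σ_s f(4,s) = 16
P = 16/16 = 1

Answer: 1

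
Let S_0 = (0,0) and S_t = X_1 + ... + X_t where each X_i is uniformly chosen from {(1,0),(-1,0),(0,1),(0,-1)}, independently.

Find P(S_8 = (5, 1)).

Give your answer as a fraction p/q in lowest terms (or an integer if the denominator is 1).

Answer: 7/2048

Derivation:
Let h be the number of horizontal steps (so 8-h are vertical). To end at (5,1) need (h+5)/2 right-steps and ((8-h)+1)/2 up-steps.
Sum over h with 5 ≤ h ≤ 7, h ≡ 1 (mod 2), 8-h ≡ 1 (mod 2):
h=5: C(8,5)·C(5,5)·C(3,2) = 56·1·3 = 168
h=7: C(8,7)·C(7,6)·C(1,1) = 8·7·1 = 56
Total favorable: 224
Total paths: 4^8 = 65536
P = 224/65536 = 7/2048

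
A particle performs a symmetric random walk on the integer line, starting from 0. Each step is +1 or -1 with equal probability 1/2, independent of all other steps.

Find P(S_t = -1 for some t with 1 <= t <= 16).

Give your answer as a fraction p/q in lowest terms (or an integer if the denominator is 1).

Count via complement. Let g(t,s) = #length-t paths at position s with S_1..S_t all ≠ -1.
g(t,s) = g(t-1,s-1) + g(t-1,s+1) for s ≠ -1; g(t,-1) = 0.
t=0: g(0,0)=1
t=1: g(1,1)=1
t=2: g(2,0)=1 g(2,2)=1
t=3: g(3,1)=2 g(3,3)=1
t=4: g(4,0)=2 g(4,2)=3 g(4,4)=1
t=5: g(5,1)=5 g(5,3)=4 g(5,5)=1
t=6: g(6,0)=5 g(6,2)=9 g(6,4)=5 g(6,6)=1
t=7: g(7,1)=14 g(7,3)=14 g(7,5)=6 g(7,7)=1
t=8: g(8,0)=14 g(8,2)=28 g(8,4)=20 g(8,6)=7 g(8,8)=1
t=9: g(9,1)=42 g(9,3)=48 g(9,5)=27 g(9,7)=8 g(9,9)=1
t=10: g(10,0)=42 g(10,2)=90 g(10,4)=75 g(10,6)=35 g(10,8)=9 g(10,10)=1
t=11: g(11,1)=132 g(11,3)=165 g(11,5)=110 g(11,7)=44 g(11,9)=10 g(11,11)=1
t=12: g(12,0)=132 g(12,2)=297 g(12,4)=275 g(12,6)=154 g(12,8)=54 g(12,10)=11 g(12,12)=1
t=13: g(13,1)=429 g(13,3)=572 g(13,5)=429 g(13,7)=208 g(13,9)=65 g(13,11)=12 g(13,13)=1
t=14: g(14,0)=429 g(14,2)=1001 g(14,4)=1001 g(14,6)=637 g(14,8)=273 g(14,10)=77 g(14,12)=13 g(14,14)=1
t=15: g(15,1)=1430 g(15,3)=2002 g(15,5)=1638 g(15,7)=910 g(15,9)=350 g(15,11)=90 g(15,13)=14 g(15,15)=1
t=16: g(16,0)=1430 g(16,2)=3432 g(16,4)=3640 g(16,6)=2548 g(16,8)=1260 g(16,10)=440 g(16,12)=104 g(16,14)=15 g(16,16)=1
Paths never hitting -1: Σ_s g(16,s) = 12870
Paths hitting -1: 2^16 - 12870 = 52666
P = 52666/65536 = 26333/32768

Answer: 26333/32768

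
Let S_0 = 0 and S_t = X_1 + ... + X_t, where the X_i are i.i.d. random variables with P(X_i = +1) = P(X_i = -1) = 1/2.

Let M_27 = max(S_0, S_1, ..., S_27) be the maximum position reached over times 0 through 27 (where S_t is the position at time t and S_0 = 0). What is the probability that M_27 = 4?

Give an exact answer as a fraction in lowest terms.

Let M_27 = max(S_0,...,S_27). Use the reflection principle: for j ≥ 1, #{paths with M_27 ≥ j} = #{S_27 ≥ j} + #{S_27 ≥ j+1}.
By reflection, #{M_27 ≥ 4} = #{S_27 ≥ 4} + #{S_27 ≥ 5} = 29666704 + 29666704 = 59333408.
#{M_27 ≥ 5} = #{S_27 ≥ 5} + #{S_27 ≥ 6} = 29666704 + 16628809 = 46295513.
#{M_27 = 4} = 59333408 - 46295513 = 13037895.
P(M_27 = 4) = 13037895/134217728 = 13037895/134217728

Answer: 13037895/134217728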